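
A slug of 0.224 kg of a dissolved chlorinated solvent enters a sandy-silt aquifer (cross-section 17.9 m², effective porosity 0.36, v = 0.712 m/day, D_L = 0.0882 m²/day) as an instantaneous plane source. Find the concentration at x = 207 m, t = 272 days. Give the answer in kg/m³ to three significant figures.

0.000314 kg/m³

For an instantaneous plane source, C(x,t) = M/(n_e·A·√(4πDt)) · exp(−(x−vt)²/(4Dt)), with n_e·A the pore (flow) area.
Plume center vt = 0.712 × 272 = 193.664 m, so the well at 207 m is 13.336 m downgradient of the peak.
√(4πDt) = 17.36 m, giving peak height M/(n_e·A·√(4πDt)) = 0.224/(0.36 × 17.9 × 17.36) = 0.002002 kg/m³.
(x−vt)²/(4Dt) = (13.336)²/(4 × 0.0882 × 272) = 1.853; exp(−1.853) = 0.1568.
C = 0.002002 × 0.1568 = 0.000314 kg/m³.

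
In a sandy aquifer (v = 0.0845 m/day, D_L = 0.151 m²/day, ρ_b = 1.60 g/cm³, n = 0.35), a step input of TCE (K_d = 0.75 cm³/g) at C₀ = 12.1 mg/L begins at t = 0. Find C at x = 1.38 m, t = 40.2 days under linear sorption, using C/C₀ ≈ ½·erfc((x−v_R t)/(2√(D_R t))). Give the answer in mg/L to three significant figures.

Retardation factor R = 1 + ρ_b·K_d/n = 1 + 1.60 × 0.75/0.35 = 4.429.
Sorption retards both mechanisms: v_R = v/R = 0.01908 m/day, D_R = D/R = 0.03409 m²/day.
v_R·t = 0.01908 × 40.2 = 0.767016 m; 2√(D_R t) = 2.341 m; argument = (1.38 − 0.767016)/2.341 = 0.2618.
C = C₀ × ½·erfc(0.2618) = 12.1 × 0.3556 = 4.30 mg/L.

4.30 mg/L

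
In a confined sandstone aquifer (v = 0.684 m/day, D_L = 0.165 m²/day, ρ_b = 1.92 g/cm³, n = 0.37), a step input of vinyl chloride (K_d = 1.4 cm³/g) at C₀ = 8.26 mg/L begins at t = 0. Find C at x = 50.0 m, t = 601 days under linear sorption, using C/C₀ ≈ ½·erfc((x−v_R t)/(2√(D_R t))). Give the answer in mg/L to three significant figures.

3.95 mg/L

Retardation factor R = 1 + ρ_b·K_d/n = 1 + 1.92 × 1.4/0.37 = 8.265.
Sorption retards both mechanisms: v_R = v/R = 0.08276 m/day, D_R = D/R = 0.01996 m²/day.
v_R·t = 0.08276 × 601 = 49.73876 m; 2√(D_R t) = 6.927 m; argument = (50.0 − 49.73876)/6.927 = 0.03771.
C = C₀ × ½·erfc(0.03771) = 8.26 × 0.4787 = 3.95 mg/L.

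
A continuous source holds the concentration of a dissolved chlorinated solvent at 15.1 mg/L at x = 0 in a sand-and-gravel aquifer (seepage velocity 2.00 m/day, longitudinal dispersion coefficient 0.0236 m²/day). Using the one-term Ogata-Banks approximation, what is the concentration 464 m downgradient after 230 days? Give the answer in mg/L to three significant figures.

For a continuous step input, C/C₀ ≈ ½·erfc((x−vt)/(2√(Dt))).
vt = 2.00 × 230 = 460 m and 2√(Dt) = 2√(0.0236 × 230) = 4.660 m.
Argument (x−vt)/(2√(Dt)) = (464 − 460)/4.660 = 0.8584; ½·erfc(0.8584) = 0.1124.
C = 15.1 × 0.1124 = 1.70 mg/L.

1.70 mg/L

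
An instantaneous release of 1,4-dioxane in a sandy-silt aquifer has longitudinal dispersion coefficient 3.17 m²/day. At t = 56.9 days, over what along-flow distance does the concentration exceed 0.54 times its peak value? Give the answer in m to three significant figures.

The plume is Gaussian with σ = √(2Dt) = √(2 × 3.17 × 56.9) = 18.99 m.
C/C_peak = exp(−Δx²/(2σ²)) = 0.54 ⇒ Δx = σ·√(−2 ln 0.54) = 18.99 × 1.110 = 21.08 m.
Width = 2Δx = 42.2 m.

42.2 m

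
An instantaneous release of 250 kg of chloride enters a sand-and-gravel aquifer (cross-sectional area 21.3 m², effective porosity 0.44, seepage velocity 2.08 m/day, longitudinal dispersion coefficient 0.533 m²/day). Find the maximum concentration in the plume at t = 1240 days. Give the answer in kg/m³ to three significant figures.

The peak of an instantaneous 1D plume sits at x = vt; there the Gaussian factor is 1 and C_max = M/(n_e·A·√(4πDt)), where n_e·A is the pore area the mass is dissolved in.
√(4πDt) = √(4π × 0.533 × 1240) = 91.13 m, so C_max = 250/(0.44 × 21.3 × 91.13) = 0.293 kg/m³.

0.293 kg/m³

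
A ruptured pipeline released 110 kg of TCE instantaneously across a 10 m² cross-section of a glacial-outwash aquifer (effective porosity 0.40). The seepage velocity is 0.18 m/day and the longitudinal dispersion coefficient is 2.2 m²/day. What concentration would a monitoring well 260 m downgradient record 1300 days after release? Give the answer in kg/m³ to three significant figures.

0.137 kg/m³

For an instantaneous plane source, C(x,t) = M/(n_e·A·√(4πDt)) · exp(−(x−vt)²/(4Dt)), with n_e·A the pore (flow) area.
Plume center vt = 0.18 × 1300 = 234 m, so the well at 260 m is 26 m downgradient of the peak.
√(4πDt) = 189.6 m, giving peak height M/(n_e·A·√(4πDt)) = 110/(0.40 × 10 × 189.6) = 0.1450 kg/m³.
(x−vt)²/(4Dt) = (26)²/(4 × 2.2 × 1300) = 0.05909; exp(−0.05909) = 0.9426.
C = 0.1450 × 0.9426 = 0.137 kg/m³.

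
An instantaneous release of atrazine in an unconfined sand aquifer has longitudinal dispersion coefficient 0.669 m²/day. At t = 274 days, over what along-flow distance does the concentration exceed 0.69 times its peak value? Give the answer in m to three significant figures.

33.0 m

The plume is Gaussian with σ = √(2Dt) = √(2 × 0.669 × 274) = 19.15 m.
C/C_peak = exp(−Δx²/(2σ²)) = 0.69 ⇒ Δx = σ·√(−2 ln 0.69) = 19.15 × 0.8615 = 16.50 m.
Width = 2Δx = 33.0 m.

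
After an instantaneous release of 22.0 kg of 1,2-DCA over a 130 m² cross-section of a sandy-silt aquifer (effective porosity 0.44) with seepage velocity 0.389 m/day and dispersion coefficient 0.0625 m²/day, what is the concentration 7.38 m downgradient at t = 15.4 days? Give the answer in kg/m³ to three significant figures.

0.0670 kg/m³

For an instantaneous plane source, C(x,t) = M/(n_e·A·√(4πDt)) · exp(−(x−vt)²/(4Dt)), with n_e·A the pore (flow) area.
Plume center vt = 0.389 × 15.4 = 5.9906 m, so the well at 7.38 m is 1.3894 m downgradient of the peak.
√(4πDt) = 3.478 m, giving peak height M/(n_e·A·√(4πDt)) = 22.0/(0.44 × 130 × 3.478) = 0.1106 kg/m³.
(x−vt)²/(4Dt) = (1.3894)²/(4 × 0.0625 × 15.4) = 0.5014; exp(−0.5014) = 0.6057.
C = 0.1106 × 0.6057 = 0.0670 kg/m³.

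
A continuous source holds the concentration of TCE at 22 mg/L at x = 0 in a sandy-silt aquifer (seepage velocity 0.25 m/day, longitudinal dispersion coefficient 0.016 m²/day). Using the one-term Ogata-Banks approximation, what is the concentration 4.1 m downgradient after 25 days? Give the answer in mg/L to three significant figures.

For a continuous step input, C/C₀ ≈ ½·erfc((x−vt)/(2√(Dt))).
vt = 0.25 × 25 = 6.25 m and 2√(Dt) = 2√(0.016 × 25) = 1.265 m.
Argument (x−vt)/(2√(Dt)) = (4.1 − 6.25)/1.265 = -1.700; ½·erfc(-1.700) = 0.9919.
C = 22 × 0.9919 = 21.8 mg/L.

21.8 mg/L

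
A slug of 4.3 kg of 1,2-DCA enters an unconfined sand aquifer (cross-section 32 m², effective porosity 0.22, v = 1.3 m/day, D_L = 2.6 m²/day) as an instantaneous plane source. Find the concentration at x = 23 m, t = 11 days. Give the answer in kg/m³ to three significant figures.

0.0166 kg/m³

For an instantaneous plane source, C(x,t) = M/(n_e·A·√(4πDt)) · exp(−(x−vt)²/(4Dt)), with n_e·A the pore (flow) area.
Plume center vt = 1.3 × 11 = 14.3 m, so the well at 23 m is 8.7 m downgradient of the peak.
√(4πDt) = 18.96 m, giving peak height M/(n_e·A·√(4πDt)) = 4.3/(0.22 × 32 × 18.96) = 0.03221 kg/m³.
(x−vt)²/(4Dt) = (8.7)²/(4 × 2.6 × 11) = 0.6616; exp(−0.6616) = 0.5160.
C = 0.03221 × 0.5160 = 0.0166 kg/m³.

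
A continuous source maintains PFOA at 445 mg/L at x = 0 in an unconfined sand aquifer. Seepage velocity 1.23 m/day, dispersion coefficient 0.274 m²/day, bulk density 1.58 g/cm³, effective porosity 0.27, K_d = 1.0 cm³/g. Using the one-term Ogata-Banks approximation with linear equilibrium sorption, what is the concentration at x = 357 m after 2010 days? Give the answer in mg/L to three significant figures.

Retardation factor R = 1 + ρ_b·K_d/n = 1 + 1.58 × 1.0/0.27 = 6.852.
Sorption retards both mechanisms: v_R = v/R = 0.1795 m/day, D_R = D/R = 0.03999 m²/day.
v_R·t = 0.1795 × 2010 = 360.795 m; 2√(D_R t) = 17.93 m; argument = (357 − 360.795)/17.93 = -0.2117.
C = C₀ × ½·erfc(-0.2117) = 445 × 0.6177 = 275 mg/L.

275 mg/L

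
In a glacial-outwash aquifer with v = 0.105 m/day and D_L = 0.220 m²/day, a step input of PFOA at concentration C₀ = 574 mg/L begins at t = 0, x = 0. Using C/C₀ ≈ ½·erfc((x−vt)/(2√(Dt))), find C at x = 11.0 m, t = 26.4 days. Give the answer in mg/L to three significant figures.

4.53 mg/L

For a continuous step input, C/C₀ ≈ ½·erfc((x−vt)/(2√(Dt))).
vt = 0.105 × 26.4 = 2.772 m and 2√(Dt) = 2√(0.220 × 26.4) = 4.820 m.
Argument (x−vt)/(2√(Dt)) = (11.0 − 2.772)/4.820 = 1.707; ½·erfc(1.707) = 0.007888.
C = 574 × 0.007888 = 4.53 mg/L.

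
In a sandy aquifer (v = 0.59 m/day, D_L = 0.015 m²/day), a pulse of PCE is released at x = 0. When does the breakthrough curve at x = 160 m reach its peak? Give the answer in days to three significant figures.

For the 1D instantaneous-source solution, setting ∂C/∂t = 0 at fixed x gives v²t² + 2Dt − x² = 0, so t = (√(D² + v²x²) − D)/v².
√(D² + v²x²) = √(0.015² + 0.59² × 160²) = 94.40; v² = 0.3481.
t = (94.40 − 0.015)/0.3481 = 271 days (vs. the pure-advection estimate x/v = 271 d).

271 days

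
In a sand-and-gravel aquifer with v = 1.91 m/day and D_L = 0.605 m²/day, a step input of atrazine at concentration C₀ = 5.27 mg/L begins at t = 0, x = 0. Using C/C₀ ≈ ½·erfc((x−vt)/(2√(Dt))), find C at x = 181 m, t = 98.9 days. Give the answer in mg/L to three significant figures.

For a continuous step input, C/C₀ ≈ ½·erfc((x−vt)/(2√(Dt))).
vt = 1.91 × 98.9 = 188.899 m and 2√(Dt) = 2√(0.605 × 98.9) = 15.47 m.
Argument (x−vt)/(2√(Dt)) = (181 − 188.899)/15.47 = -0.5106; ½·erfc(-0.5106) = 0.7649.
C = 5.27 × 0.7649 = 4.03 mg/L.

4.03 mg/L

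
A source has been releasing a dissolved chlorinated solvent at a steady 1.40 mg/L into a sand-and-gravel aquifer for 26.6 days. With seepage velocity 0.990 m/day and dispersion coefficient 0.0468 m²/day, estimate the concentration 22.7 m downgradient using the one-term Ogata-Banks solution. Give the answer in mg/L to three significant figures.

For a continuous step input, C/C₀ ≈ ½·erfc((x−vt)/(2√(Dt))).
vt = 0.990 × 26.6 = 26.334 m and 2√(Dt) = 2√(0.0468 × 26.6) = 2.231 m.
Argument (x−vt)/(2√(Dt)) = (22.7 − 26.334)/2.231 = -1.629; ½·erfc(-1.629) = 0.9894.
C = 1.40 × 0.9894 = 1.39 mg/L.

1.39 mg/L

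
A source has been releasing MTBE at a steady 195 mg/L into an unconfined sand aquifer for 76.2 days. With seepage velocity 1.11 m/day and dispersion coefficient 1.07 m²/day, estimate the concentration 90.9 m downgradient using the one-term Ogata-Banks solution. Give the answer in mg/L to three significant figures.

60.5 mg/L

For a continuous step input, C/C₀ ≈ ½·erfc((x−vt)/(2√(Dt))).
vt = 1.11 × 76.2 = 84.582 m and 2√(Dt) = 2√(1.07 × 76.2) = 18.06 m.
Argument (x−vt)/(2√(Dt)) = (90.9 − 84.582)/18.06 = 0.3498; ½·erfc(0.3498) = 0.3104.
C = 195 × 0.3104 = 60.5 mg/L.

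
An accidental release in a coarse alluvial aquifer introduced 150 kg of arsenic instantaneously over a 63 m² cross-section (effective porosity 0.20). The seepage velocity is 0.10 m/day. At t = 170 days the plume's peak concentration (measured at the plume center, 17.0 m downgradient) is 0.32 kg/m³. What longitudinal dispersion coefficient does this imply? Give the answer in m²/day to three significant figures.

At the plume center C_max = M/(n_e·A·√(4πDt)), so D = M²/(4πt·(n_e·A·C_max)²).
n_e·A·C_max = 0.20 × 63 × 0.32 = 4.032 kg/m.
D = 150²/(4π × 170 × 4.032²) = 0.648 m²/day.

0.648 m²/day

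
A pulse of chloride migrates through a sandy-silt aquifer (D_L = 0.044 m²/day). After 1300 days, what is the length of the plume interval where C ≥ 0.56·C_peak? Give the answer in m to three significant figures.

The plume is Gaussian with σ = √(2Dt) = √(2 × 0.044 × 1300) = 10.70 m.
C/C_peak = exp(−Δx²/(2σ²)) = 0.56 ⇒ Δx = σ·√(−2 ln 0.56) = 10.70 × 1.077 = 11.52 m.
Width = 2Δx = 23.0 m.

23.0 m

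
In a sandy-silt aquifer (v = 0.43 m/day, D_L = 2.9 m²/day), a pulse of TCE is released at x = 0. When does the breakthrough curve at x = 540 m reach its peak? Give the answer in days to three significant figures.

1240 days

For the 1D instantaneous-source solution, setting ∂C/∂t = 0 at fixed x gives v²t² + 2Dt − x² = 0, so t = (√(D² + v²x²) − D)/v².
√(D² + v²x²) = √(2.9² + 0.43² × 540²) = 232.2; v² = 0.1849.
t = (232.2 − 2.9)/0.1849 = 1240 days (vs. the pure-advection estimate x/v = 1260 d).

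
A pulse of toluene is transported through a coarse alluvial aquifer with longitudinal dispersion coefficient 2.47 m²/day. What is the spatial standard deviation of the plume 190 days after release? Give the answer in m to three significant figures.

30.6 m

Dispersive spreading gives a Gaussian with σ² = 2Dt; advection only shifts the center.
σ = √(2 × 2.47 × 190) = 30.6 m.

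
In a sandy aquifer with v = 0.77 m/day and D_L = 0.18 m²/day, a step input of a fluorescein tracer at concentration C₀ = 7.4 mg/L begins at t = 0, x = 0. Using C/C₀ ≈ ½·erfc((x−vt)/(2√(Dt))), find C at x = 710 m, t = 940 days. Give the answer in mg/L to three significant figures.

5.72 mg/L

For a continuous step input, C/C₀ ≈ ½·erfc((x−vt)/(2√(Dt))).
vt = 0.77 × 940 = 723.8 m and 2√(Dt) = 2√(0.18 × 940) = 26.02 m.
Argument (x−vt)/(2√(Dt)) = (710 − 723.8)/26.02 = -0.5304; ½·erfc(-0.5304) = 0.7734.
C = 7.4 × 0.7734 = 5.72 mg/L.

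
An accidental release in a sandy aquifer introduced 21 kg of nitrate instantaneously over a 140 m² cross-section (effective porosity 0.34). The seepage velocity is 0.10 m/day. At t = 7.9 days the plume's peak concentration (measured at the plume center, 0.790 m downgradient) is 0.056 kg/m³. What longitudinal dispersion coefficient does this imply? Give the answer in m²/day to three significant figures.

At the plume center C_max = M/(n_e·A·√(4πDt)), so D = M²/(4πt·(n_e·A·C_max)²).
n_e·A·C_max = 0.34 × 140 × 0.056 = 2.666 kg/m.
D = 21²/(4π × 7.9 × 2.666²) = 0.625 m²/day.

0.625 m²/day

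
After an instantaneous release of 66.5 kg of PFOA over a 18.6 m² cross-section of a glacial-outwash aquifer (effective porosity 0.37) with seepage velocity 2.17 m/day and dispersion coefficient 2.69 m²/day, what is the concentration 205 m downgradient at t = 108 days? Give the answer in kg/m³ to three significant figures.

For an instantaneous plane source, C(x,t) = M/(n_e·A·√(4πDt)) · exp(−(x−vt)²/(4Dt)), with n_e·A the pore (flow) area.
Plume center vt = 2.17 × 108 = 234.36 m, so the well at 205 m is 29.36 m upgradient of the peak.
√(4πDt) = 60.42 m, giving peak height M/(n_e·A·√(4πDt)) = 66.5/(0.37 × 18.6 × 60.42) = 0.1599 kg/m³.
(x−vt)²/(4Dt) = (-29.36)²/(4 × 2.69 × 108) = 0.7418; exp(−0.7418) = 0.4763.
C = 0.1599 × 0.4763 = 0.0762 kg/m³.

0.0762 kg/m³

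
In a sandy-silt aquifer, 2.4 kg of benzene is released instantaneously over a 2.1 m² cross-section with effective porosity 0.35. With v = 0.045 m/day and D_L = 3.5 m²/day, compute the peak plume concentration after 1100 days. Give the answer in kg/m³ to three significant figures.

0.0148 kg/m³

The peak of an instantaneous 1D plume sits at x = vt; there the Gaussian factor is 1 and C_max = M/(n_e·A·√(4πDt)), where n_e·A is the pore area the mass is dissolved in.
√(4πDt) = √(4π × 3.5 × 1100) = 220.0 m, so C_max = 2.4/(0.35 × 2.1 × 220.0) = 0.0148 kg/m³.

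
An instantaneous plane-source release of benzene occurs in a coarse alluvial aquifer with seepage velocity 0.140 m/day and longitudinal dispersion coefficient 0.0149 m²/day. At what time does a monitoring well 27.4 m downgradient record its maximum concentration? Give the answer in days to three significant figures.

For the 1D instantaneous-source solution, setting ∂C/∂t = 0 at fixed x gives v²t² + 2Dt − x² = 0, so t = (√(D² + v²x²) − D)/v².
√(D² + v²x²) = √(0.0149² + 0.140² × 27.4²) = 3.836; v² = 0.0196.
t = (3.836 − 0.0149)/0.0196 = 195 days (vs. the pure-advection estimate x/v = 196 d).

195 days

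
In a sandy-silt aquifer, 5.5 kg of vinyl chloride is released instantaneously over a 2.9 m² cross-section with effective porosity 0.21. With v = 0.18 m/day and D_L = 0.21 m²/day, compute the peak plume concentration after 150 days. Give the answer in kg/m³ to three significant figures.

The peak of an instantaneous 1D plume sits at x = vt; there the Gaussian factor is 1 and C_max = M/(n_e·A·√(4πDt)), where n_e·A is the pore area the mass is dissolved in.
√(4πDt) = √(4π × 0.21 × 150) = 19.90 m, so C_max = 5.5/(0.21 × 2.9 × 19.90) = 0.454 kg/m³.

0.454 kg/m³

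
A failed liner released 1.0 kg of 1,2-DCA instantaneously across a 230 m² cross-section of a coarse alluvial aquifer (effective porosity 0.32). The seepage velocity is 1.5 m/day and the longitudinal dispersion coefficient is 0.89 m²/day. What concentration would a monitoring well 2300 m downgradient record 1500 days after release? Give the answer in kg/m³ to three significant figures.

6.57e-05 kg/m³

For an instantaneous plane source, C(x,t) = M/(n_e·A·√(4πDt)) · exp(−(x−vt)²/(4Dt)), with n_e·A the pore (flow) area.
Plume center vt = 1.5 × 1500 = 2250 m, so the well at 2300 m is 50 m downgradient of the peak.
√(4πDt) = 129.5 m, giving peak height M/(n_e·A·√(4πDt)) = 1.0/(0.32 × 230 × 129.5) = 0.0001049 kg/m³.
(x−vt)²/(4Dt) = (50)²/(4 × 0.89 × 1500) = 0.4682; exp(−0.4682) = 0.6261.
C = 0.0001049 × 0.6261 = 6.57e-05 kg/m³.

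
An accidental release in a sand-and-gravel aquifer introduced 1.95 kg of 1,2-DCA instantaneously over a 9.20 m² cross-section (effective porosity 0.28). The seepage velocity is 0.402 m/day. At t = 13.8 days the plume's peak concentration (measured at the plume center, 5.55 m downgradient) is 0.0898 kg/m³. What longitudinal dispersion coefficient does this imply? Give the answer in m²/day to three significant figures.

0.410 m²/day

At the plume center C_max = M/(n_e·A·√(4πDt)), so D = M²/(4πt·(n_e·A·C_max)²).
n_e·A·C_max = 0.28 × 9.20 × 0.0898 = 0.2313 kg/m.
D = 1.95²/(4π × 13.8 × 0.2313²) = 0.410 m²/day.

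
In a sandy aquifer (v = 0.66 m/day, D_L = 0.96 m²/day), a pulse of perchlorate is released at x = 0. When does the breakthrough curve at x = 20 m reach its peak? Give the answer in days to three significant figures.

28.2 days

For the 1D instantaneous-source solution, setting ∂C/∂t = 0 at fixed x gives v²t² + 2Dt − x² = 0, so t = (√(D² + v²x²) − D)/v².
√(D² + v²x²) = √(0.96² + 0.66² × 20²) = 13.23; v² = 0.4356.
t = (13.23 − 0.96)/0.4356 = 28.2 days (vs. the pure-advection estimate x/v = 30.3 d).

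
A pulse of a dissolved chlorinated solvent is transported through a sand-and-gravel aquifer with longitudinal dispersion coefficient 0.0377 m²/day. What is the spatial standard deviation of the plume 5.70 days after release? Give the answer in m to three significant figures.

Dispersive spreading gives a Gaussian with σ² = 2Dt; advection only shifts the center.
σ = √(2 × 0.0377 × 5.70) = 0.656 m.

0.656 m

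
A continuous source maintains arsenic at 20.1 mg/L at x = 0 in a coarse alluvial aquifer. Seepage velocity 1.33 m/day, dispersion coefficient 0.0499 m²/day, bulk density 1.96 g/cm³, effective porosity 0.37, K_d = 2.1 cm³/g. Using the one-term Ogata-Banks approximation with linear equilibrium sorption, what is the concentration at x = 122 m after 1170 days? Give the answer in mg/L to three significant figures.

Retardation factor R = 1 + ρ_b·K_d/n = 1 + 1.96 × 2.1/0.37 = 12.12.
Sorption retards both mechanisms: v_R = v/R = 0.1097 m/day, D_R = D/R = 0.004117 m²/day.
v_R·t = 0.1097 × 1170 = 128.349 m; 2√(D_R t) = 4.389 m; argument = (122 − 128.349)/4.389 = -1.447.
C = C₀ × ½·erfc(-1.447) = 20.1 × 0.9796 = 19.7 mg/L.

19.7 mg/L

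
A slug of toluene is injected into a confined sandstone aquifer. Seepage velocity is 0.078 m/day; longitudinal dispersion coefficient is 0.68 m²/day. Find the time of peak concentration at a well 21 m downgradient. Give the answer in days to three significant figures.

For the 1D instantaneous-source solution, setting ∂C/∂t = 0 at fixed x gives v²t² + 2Dt − x² = 0, so t = (√(D² + v²x²) − D)/v².
√(D² + v²x²) = √(0.68² + 0.078² × 21²) = 1.774; v² = 0.006084.
t = (1.774 − 0.68)/0.006084 = 180 days (vs. the pure-advection estimate x/v = 269 d).

180 days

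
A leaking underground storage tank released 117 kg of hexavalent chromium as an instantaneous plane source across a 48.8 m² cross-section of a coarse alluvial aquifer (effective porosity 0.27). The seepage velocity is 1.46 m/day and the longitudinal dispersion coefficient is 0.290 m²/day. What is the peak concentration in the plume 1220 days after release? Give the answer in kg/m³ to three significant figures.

The peak of an instantaneous 1D plume sits at x = vt; there the Gaussian factor is 1 and C_max = M/(n_e·A·√(4πDt)), where n_e·A is the pore area the mass is dissolved in.
√(4πDt) = √(4π × 0.290 × 1220) = 66.68 m, so C_max = 117/(0.27 × 48.8 × 66.68) = 0.133 kg/m³.

0.133 kg/m³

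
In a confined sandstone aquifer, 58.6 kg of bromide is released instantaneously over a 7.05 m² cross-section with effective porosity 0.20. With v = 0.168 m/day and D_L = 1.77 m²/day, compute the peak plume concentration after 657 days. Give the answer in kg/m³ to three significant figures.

The peak of an instantaneous 1D plume sits at x = vt; there the Gaussian factor is 1 and C_max = M/(n_e·A·√(4πDt)), where n_e·A is the pore area the mass is dissolved in.
√(4πDt) = √(4π × 1.77 × 657) = 120.9 m, so C_max = 58.6/(0.20 × 7.05 × 120.9) = 0.344 kg/m³.

0.344 kg/m³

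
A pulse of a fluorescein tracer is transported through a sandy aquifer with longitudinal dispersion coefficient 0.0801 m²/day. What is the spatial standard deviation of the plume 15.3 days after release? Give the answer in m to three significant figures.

1.57 m

Dispersive spreading gives a Gaussian with σ² = 2Dt; advection only shifts the center.
σ = √(2 × 0.0801 × 15.3) = 1.57 m.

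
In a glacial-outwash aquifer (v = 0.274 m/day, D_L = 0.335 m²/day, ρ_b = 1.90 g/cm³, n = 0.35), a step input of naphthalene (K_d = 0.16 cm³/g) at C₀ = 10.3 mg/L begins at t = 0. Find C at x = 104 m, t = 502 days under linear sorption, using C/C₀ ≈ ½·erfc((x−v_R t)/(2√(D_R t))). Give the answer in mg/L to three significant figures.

0.121 mg/L

Retardation factor R = 1 + ρ_b·K_d/n = 1 + 1.90 × 0.16/0.35 = 1.869.
Sorption retards both mechanisms: v_R = v/R = 0.1466 m/day, D_R = D/R = 0.1792 m²/day.
v_R·t = 0.1466 × 502 = 73.5932 m; 2√(D_R t) = 18.97 m; argument = (104 − 73.5932)/18.97 = 1.603.
C = C₀ × ½·erfc(1.603) = 10.3 × 0.01170 = 0.121 mg/L.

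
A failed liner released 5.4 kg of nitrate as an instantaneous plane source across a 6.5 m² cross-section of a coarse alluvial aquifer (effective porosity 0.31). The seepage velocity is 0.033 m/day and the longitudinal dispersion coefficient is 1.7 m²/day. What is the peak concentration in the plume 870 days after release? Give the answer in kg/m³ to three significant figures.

The peak of an instantaneous 1D plume sits at x = vt; there the Gaussian factor is 1 and C_max = M/(n_e·A·√(4πDt)), where n_e·A is the pore area the mass is dissolved in.
√(4πDt) = √(4π × 1.7 × 870) = 136.3 m, so C_max = 5.4/(0.31 × 6.5 × 136.3) = 0.0197 kg/m³.

0.0197 kg/m³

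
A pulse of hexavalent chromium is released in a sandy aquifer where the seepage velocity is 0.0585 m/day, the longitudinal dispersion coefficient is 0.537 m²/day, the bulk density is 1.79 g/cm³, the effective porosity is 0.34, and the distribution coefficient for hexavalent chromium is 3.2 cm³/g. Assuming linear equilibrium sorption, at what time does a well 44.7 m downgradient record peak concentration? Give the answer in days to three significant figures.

Retardation factor R = 1 + ρ_b·K_d/n = 1 + 1.79 × 3.2/0.34 = 17.85.
Sorption retards both mechanisms: v_R = v/R = 0.003277 m/day, D_R = D/R = 0.03008 m²/day.
Peak time from v_R²t² + 2D_R t − x² = 0: t = (√(D_R² + v_R²x²) − D_R)/v_R².
√(D_R² + v_R²x²) = √(0.03008² + 0.003277² × 44.7²) = 0.1495; v_R² = 1.074e-05.
t = (0.1495 − 0.03008)/1.074e-05 = 11100 days.

11100 days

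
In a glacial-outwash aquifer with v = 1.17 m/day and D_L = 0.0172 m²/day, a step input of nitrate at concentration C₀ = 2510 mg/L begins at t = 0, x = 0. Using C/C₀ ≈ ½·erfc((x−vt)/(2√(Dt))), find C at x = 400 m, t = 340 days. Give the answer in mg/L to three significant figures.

For a continuous step input, C/C₀ ≈ ½·erfc((x−vt)/(2√(Dt))).
vt = 1.17 × 340 = 397.8 m and 2√(Dt) = 2√(0.0172 × 340) = 4.837 m.
Argument (x−vt)/(2√(Dt)) = (400 − 397.8)/4.837 = 0.4548; ½·erfc(0.4548) = 0.2601.
C = 2510 × 0.2601 = 653 mg/L.

653 mg/L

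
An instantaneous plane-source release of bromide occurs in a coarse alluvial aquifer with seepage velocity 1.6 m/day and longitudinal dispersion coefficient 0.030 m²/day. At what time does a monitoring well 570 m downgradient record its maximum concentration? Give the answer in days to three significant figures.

356 days

For the 1D instantaneous-source solution, setting ∂C/∂t = 0 at fixed x gives v²t² + 2Dt − x² = 0, so t = (√(D² + v²x²) − D)/v².
√(D² + v²x²) = √(0.030² + 1.6² × 570²) = 912.0; v² = 2.56.
t = (912.0 − 0.030)/2.56 = 356 days (vs. the pure-advection estimate x/v = 356 d).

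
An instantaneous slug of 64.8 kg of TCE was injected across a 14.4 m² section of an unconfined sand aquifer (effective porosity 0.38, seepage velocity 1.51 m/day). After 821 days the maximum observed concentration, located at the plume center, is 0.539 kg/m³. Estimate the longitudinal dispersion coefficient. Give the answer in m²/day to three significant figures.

At the plume center C_max = M/(n_e·A·√(4πDt)), so D = M²/(4πt·(n_e·A·C_max)²).
n_e·A·C_max = 0.38 × 14.4 × 0.539 = 2.949 kg/m.
D = 64.8²/(4π × 821 × 2.949²) = 0.0468 m²/day.

0.0468 m²/day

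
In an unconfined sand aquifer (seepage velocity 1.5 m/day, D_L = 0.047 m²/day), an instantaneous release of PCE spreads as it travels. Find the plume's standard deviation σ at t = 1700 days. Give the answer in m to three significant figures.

Dispersive spreading gives a Gaussian with σ² = 2Dt; advection only shifts the center.
σ = √(2 × 0.047 × 1700) = 12.6 m.

12.6 m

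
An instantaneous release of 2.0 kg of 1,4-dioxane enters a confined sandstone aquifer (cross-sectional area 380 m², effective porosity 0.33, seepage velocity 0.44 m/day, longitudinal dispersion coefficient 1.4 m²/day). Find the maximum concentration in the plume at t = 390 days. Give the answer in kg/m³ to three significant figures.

0.000193 kg/m³

The peak of an instantaneous 1D plume sits at x = vt; there the Gaussian factor is 1 and C_max = M/(n_e·A·√(4πDt)), where n_e·A is the pore area the mass is dissolved in.
√(4πDt) = √(4π × 1.4 × 390) = 82.83 m, so C_max = 2.0/(0.33 × 380 × 82.83) = 0.000193 kg/m³.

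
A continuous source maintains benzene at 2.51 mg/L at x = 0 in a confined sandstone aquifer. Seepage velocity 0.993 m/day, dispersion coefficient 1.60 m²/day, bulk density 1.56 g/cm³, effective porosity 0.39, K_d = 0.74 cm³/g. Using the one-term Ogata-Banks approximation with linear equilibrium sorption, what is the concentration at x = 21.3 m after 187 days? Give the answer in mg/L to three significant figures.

Retardation factor R = 1 + ρ_b·K_d/n = 1 + 1.56 × 0.74/0.39 = 3.960.
Sorption retards both mechanisms: v_R = v/R = 0.2508 m/day, D_R = D/R = 0.4040 m²/day.
v_R·t = 0.2508 × 187 = 46.8996 m; 2√(D_R t) = 17.38 m; argument = (21.3 − 46.8996)/17.38 = -1.473.
C = C₀ × ½·erfc(-1.473) = 2.51 × 0.9814 = 2.46 mg/L.

2.46 mg/L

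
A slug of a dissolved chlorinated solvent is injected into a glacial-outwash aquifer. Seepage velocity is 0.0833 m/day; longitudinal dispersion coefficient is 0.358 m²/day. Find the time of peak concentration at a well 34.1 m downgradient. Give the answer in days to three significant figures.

For the 1D instantaneous-source solution, setting ∂C/∂t = 0 at fixed x gives v²t² + 2Dt − x² = 0, so t = (√(D² + v²x²) − D)/v².
√(D² + v²x²) = √(0.358² + 0.0833² × 34.1²) = 2.863; v² = 0.00693889.
t = (2.863 − 0.358)/0.00693889 = 361 days (vs. the pure-advection estimate x/v = 409 d).

361 days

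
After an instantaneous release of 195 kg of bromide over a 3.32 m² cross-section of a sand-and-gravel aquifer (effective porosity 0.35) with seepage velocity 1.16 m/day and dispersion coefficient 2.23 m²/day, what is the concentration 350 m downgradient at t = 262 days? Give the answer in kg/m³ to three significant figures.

0.789 kg/m³

For an instantaneous plane source, C(x,t) = M/(n_e·A·√(4πDt)) · exp(−(x−vt)²/(4Dt)), with n_e·A the pore (flow) area.
Plume center vt = 1.16 × 262 = 303.92 m, so the well at 350 m is 46.08 m downgradient of the peak.
√(4πDt) = 85.69 m, giving peak height M/(n_e·A·√(4πDt)) = 195/(0.35 × 3.32 × 85.69) = 1.958 kg/m³.
(x−vt)²/(4Dt) = (46.08)²/(4 × 2.23 × 262) = 0.9086; exp(−0.9086) = 0.4031.
C = 1.958 × 0.4031 = 0.789 kg/m³.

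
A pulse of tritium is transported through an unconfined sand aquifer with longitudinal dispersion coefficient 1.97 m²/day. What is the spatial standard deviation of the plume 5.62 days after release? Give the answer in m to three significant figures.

4.71 m

Dispersive spreading gives a Gaussian with σ² = 2Dt; advection only shifts the center.
σ = √(2 × 1.97 × 5.62) = 4.71 m.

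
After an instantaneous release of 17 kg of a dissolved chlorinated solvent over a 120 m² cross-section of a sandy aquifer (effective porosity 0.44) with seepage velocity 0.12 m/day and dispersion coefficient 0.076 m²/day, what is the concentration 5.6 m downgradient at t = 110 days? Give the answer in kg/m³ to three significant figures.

For an instantaneous plane source, C(x,t) = M/(n_e·A·√(4πDt)) · exp(−(x−vt)²/(4Dt)), with n_e·A the pore (flow) area.
Plume center vt = 0.12 × 110 = 13.2 m, so the well at 5.6 m is 7.6 m upgradient of the peak.
√(4πDt) = 10.25 m, giving peak height M/(n_e·A·√(4πDt)) = 17/(0.44 × 120 × 10.25) = 0.03141 kg/m³.
(x−vt)²/(4Dt) = (-7.6)²/(4 × 0.076 × 110) = 1.727; exp(−1.727) = 0.1778.
C = 0.03141 × 0.1778 = 0.00558 kg/m³.

0.00558 kg/m³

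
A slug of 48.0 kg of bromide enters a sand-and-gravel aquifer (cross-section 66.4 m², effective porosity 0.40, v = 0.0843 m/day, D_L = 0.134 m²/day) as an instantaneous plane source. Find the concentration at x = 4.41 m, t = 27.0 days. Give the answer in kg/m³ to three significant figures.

For an instantaneous plane source, C(x,t) = M/(n_e·A·√(4πDt)) · exp(−(x−vt)²/(4Dt)), with n_e·A the pore (flow) area.
Plume center vt = 0.0843 × 27.0 = 2.2761 m, so the well at 4.41 m is 2.1339 m downgradient of the peak.
√(4πDt) = 6.743 m, giving peak height M/(n_e·A·√(4πDt)) = 48.0/(0.40 × 66.4 × 6.743) = 0.2680 kg/m³.
(x−vt)²/(4Dt) = (2.1339)²/(4 × 0.134 × 27.0) = 0.3146; exp(−0.3146) = 0.7301.
C = 0.2680 × 0.7301 = 0.196 kg/m³.

0.196 kg/m³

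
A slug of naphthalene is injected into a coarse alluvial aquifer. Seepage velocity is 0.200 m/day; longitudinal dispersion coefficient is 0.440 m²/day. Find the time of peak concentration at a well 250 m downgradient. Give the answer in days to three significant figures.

1240 days

For the 1D instantaneous-source solution, setting ∂C/∂t = 0 at fixed x gives v²t² + 2Dt − x² = 0, so t = (√(D² + v²x²) − D)/v².
√(D² + v²x²) = √(0.440² + 0.200² × 250²) = 50.00; v² = 0.04.
t = (50.00 − 0.440)/0.04 = 1240 days (vs. the pure-advection estimate x/v = 1250 d).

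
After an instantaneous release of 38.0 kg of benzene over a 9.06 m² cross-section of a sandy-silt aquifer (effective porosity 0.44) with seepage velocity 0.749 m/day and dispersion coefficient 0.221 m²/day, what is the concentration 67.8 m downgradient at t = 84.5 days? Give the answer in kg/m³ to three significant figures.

0.474 kg/m³

For an instantaneous plane source, C(x,t) = M/(n_e·A·√(4πDt)) · exp(−(x−vt)²/(4Dt)), with n_e·A the pore (flow) area.
Plume center vt = 0.749 × 84.5 = 63.2905 m, so the well at 67.8 m is 4.5095 m downgradient of the peak.
√(4πDt) = 15.32 m, giving peak height M/(n_e·A·√(4πDt)) = 38.0/(0.44 × 9.06 × 15.32) = 0.6222 kg/m³.
(x−vt)²/(4Dt) = (4.5095)²/(4 × 0.221 × 84.5) = 0.2722; exp(−0.2722) = 0.7617.
C = 0.6222 × 0.7617 = 0.474 kg/m³.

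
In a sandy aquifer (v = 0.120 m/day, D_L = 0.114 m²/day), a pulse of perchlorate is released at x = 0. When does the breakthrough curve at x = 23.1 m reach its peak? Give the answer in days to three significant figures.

185 days

For the 1D instantaneous-source solution, setting ∂C/∂t = 0 at fixed x gives v²t² + 2Dt − x² = 0, so t = (√(D² + v²x²) − D)/v².
√(D² + v²x²) = √(0.114² + 0.120² × 23.1²) = 2.774; v² = 0.0144.
t = (2.774 − 0.114)/0.0144 = 185 days (vs. the pure-advection estimate x/v = 193 d).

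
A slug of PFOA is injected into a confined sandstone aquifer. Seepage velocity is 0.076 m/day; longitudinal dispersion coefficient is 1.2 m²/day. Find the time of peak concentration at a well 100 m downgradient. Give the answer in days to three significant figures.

For the 1D instantaneous-source solution, setting ∂C/∂t = 0 at fixed x gives v²t² + 2Dt − x² = 0, so t = (√(D² + v²x²) − D)/v².
√(D² + v²x²) = √(1.2² + 0.076² × 100²) = 7.694; v² = 0.005776.
t = (7.694 − 1.2)/0.005776 = 1120 days (vs. the pure-advection estimate x/v = 1320 d).

1120 days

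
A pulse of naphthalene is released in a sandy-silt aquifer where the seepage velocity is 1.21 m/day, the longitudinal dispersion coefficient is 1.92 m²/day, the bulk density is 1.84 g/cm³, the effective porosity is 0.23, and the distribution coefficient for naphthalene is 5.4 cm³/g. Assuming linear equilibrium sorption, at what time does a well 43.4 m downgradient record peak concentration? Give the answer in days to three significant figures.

Retardation factor R = 1 + ρ_b·K_d/n = 1 + 1.84 × 5.4/0.23 = 44.20.
Sorption retards both mechanisms: v_R = v/R = 0.02738 m/day, D_R = D/R = 0.04344 m²/day.
Peak time from v_R²t² + 2D_R t − x² = 0: t = (√(D_R² + v_R²x²) − D_R)/v_R².
√(D_R² + v_R²x²) = √(0.04344² + 0.02738² × 43.4²) = 1.189; v_R² = 0.0007497.
t = (1.189 − 0.04344)/0.0007497 = 1530 days.

1530 days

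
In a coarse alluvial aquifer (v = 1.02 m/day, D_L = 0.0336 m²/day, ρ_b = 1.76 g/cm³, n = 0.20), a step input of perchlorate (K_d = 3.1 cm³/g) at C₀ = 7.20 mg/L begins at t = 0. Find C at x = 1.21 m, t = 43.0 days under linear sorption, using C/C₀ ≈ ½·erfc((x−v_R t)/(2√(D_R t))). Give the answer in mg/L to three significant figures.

Retardation factor R = 1 + ρ_b·K_d/n = 1 + 1.76 × 3.1/0.20 = 28.28.
Sorption retards both mechanisms: v_R = v/R = 0.03607 m/day, D_R = D/R = 0.001188 m²/day.
v_R·t = 0.03607 × 43.0 = 1.55101 m; 2√(D_R t) = 0.4520 m; argument = (1.21 − 1.55101)/0.4520 = -0.7544.
C = C₀ × ½·erfc(-0.7544) = 7.20 × 0.8570 = 6.17 mg/L.

6.17 mg/L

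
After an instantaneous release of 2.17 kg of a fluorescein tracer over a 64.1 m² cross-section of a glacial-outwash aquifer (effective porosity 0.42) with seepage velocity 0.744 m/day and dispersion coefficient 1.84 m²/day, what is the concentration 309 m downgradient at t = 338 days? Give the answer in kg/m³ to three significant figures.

For an instantaneous plane source, C(x,t) = M/(n_e·A·√(4πDt)) · exp(−(x−vt)²/(4Dt)), with n_e·A the pore (flow) area.
Plume center vt = 0.744 × 338 = 251.472 m, so the well at 309 m is 57.528 m downgradient of the peak.
√(4πDt) = 88.40 m, giving peak height M/(n_e·A·√(4πDt)) = 2.17/(0.42 × 64.1 × 88.40) = 0.0009118 kg/m³.
(x−vt)²/(4Dt) = (57.528)²/(4 × 1.84 × 338) = 1.330; exp(−1.330) = 0.2645.
C = 0.0009118 × 0.2645 = 0.000241 kg/m³.

0.000241 kg/m³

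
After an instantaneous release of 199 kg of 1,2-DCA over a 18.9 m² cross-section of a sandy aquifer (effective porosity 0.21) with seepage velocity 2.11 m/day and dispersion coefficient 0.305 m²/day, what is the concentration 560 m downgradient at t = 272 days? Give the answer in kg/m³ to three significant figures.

0.866 kg/m³

For an instantaneous plane source, C(x,t) = M/(n_e·A·√(4πDt)) · exp(−(x−vt)²/(4Dt)), with n_e·A the pore (flow) area.
Plume center vt = 2.11 × 272 = 573.92 m, so the well at 560 m is 13.92 m upgradient of the peak.
√(4πDt) = 32.29 m, giving peak height M/(n_e·A·√(4πDt)) = 199/(0.21 × 18.9 × 32.29) = 1.553 kg/m³.
(x−vt)²/(4Dt) = (-13.92)²/(4 × 0.305 × 272) = 0.5839; exp(−0.5839) = 0.5577.
C = 1.553 × 0.5577 = 0.866 kg/m³.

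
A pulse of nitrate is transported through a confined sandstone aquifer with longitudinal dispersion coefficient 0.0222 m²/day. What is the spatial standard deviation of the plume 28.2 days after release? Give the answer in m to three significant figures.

1.12 m

Dispersive spreading gives a Gaussian with σ² = 2Dt; advection only shifts the center.
σ = √(2 × 0.0222 × 28.2) = 1.12 m.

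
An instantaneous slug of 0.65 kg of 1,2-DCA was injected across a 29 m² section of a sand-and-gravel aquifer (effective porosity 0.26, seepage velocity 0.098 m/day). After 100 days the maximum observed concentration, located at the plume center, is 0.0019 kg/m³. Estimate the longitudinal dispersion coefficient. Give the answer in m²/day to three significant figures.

1.64 m²/day

At the plume center C_max = M/(n_e·A·√(4πDt)), so D = M²/(4πt·(n_e·A·C_max)²).
n_e·A·C_max = 0.26 × 29 × 0.0019 = 0.01433 kg/m.
D = 0.65²/(4π × 100 × 0.01433²) = 1.64 m²/day.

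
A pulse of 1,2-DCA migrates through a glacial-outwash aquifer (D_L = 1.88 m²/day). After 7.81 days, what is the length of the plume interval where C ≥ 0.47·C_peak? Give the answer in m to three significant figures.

The plume is Gaussian with σ = √(2Dt) = √(2 × 1.88 × 7.81) = 5.419 m.
C/C_peak = exp(−Δx²/(2σ²)) = 0.47 ⇒ Δx = σ·√(−2 ln 0.47) = 5.419 × 1.229 = 6.660 m.
Width = 2Δx = 13.3 m.

13.3 m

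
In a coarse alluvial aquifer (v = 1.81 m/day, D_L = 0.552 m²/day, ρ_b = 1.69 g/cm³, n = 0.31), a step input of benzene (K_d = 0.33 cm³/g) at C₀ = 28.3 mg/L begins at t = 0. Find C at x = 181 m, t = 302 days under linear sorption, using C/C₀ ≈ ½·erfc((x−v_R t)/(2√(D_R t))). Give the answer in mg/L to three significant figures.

Retardation factor R = 1 + ρ_b·K_d/n = 1 + 1.69 × 0.33/0.31 = 2.799.
Sorption retards both mechanisms: v_R = v/R = 0.6467 m/day, D_R = D/R = 0.1972 m²/day.
v_R·t = 0.6467 × 302 = 195.3034 m; 2√(D_R t) = 15.43 m; argument = (181 − 195.3034)/15.43 = -0.9270.
C = C₀ × ½·erfc(-0.9270) = 28.3 × 0.9051 = 25.6 mg/L.

25.6 mg/L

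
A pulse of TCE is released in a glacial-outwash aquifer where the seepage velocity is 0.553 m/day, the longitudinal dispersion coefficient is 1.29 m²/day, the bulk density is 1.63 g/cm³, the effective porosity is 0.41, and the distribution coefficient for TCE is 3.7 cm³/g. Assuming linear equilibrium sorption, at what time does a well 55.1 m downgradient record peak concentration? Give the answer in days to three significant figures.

1500 days

Retardation factor R = 1 + ρ_b·K_d/n = 1 + 1.63 × 3.7/0.41 = 15.71.
Sorption retards both mechanisms: v_R = v/R = 0.03520 m/day, D_R = D/R = 0.08211 m²/day.
Peak time from v_R²t² + 2D_R t − x² = 0: t = (√(D_R² + v_R²x²) − D_R)/v_R².
√(D_R² + v_R²x²) = √(0.08211² + 0.03520² × 55.1²) = 1.941; v_R² = 0.001239.
t = (1.941 − 0.08211)/0.001239 = 1500 days.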